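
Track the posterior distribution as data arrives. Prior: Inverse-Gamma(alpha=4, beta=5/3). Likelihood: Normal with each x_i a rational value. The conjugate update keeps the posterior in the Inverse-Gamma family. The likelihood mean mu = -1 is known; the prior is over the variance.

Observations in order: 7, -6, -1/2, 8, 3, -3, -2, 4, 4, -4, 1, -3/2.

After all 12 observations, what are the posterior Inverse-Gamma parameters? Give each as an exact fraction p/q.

alpha=10, beta=1547/12

obs 1: x=7 → posterior Inverse-Gamma(9/2, 101/3)
obs 2: x=-6 → posterior Inverse-Gamma(5, 277/6)
obs 3: x=-1/2 → posterior Inverse-Gamma(11/2, 1111/24)
obs 4: x=8 → posterior Inverse-Gamma(6, 2083/24)
obs 5: x=3 → posterior Inverse-Gamma(13/2, 2275/24)
obs 6: x=-3 → posterior Inverse-Gamma(7, 2323/24)
obs 7: x=-2 → posterior Inverse-Gamma(15/2, 2335/24)
obs 8: x=4 → posterior Inverse-Gamma(8, 2635/24)
obs 9: x=4 → posterior Inverse-Gamma(17/2, 2935/24)
obs 10: x=-4 → posterior Inverse-Gamma(9, 3043/24)
obs 11: x=1 → posterior Inverse-Gamma(19/2, 3091/24)
obs 12: x=-3/2 → posterior Inverse-Gamma(10, 1547/12)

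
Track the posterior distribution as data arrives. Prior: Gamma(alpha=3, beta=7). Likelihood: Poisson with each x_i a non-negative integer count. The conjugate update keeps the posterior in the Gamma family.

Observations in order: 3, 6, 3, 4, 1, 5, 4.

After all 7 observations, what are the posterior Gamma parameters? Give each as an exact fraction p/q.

alpha=29, beta=14

obs 1: x=3 → posterior Gamma(6, 8)
obs 2: x=6 → posterior Gamma(12, 9)
obs 3: x=3 → posterior Gamma(15, 10)
obs 4: x=4 → posterior Gamma(19, 11)
obs 5: x=1 → posterior Gamma(20, 12)
obs 6: x=5 → posterior Gamma(25, 13)
obs 7: x=4 → posterior Gamma(29, 14)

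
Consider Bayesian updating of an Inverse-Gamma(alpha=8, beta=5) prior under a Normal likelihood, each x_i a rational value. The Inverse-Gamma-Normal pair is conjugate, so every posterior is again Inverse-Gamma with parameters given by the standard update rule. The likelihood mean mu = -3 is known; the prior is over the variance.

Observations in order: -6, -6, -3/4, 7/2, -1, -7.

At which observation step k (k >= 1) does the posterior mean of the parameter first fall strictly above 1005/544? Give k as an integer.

obs 1: x=-6 → posterior Inverse-Gamma(17/2, 19/2)
obs 2: x=-6 → posterior Inverse-Gamma(9, 14)
obs 3: x=-3/4 → posterior Inverse-Gamma(19/2, 529/32)
obs 4: x=7/2 → posterior Inverse-Gamma(10, 1205/32)
obs 5: x=-1 → posterior Inverse-Gamma(21/2, 1269/32)
obs 6: x=-7 → posterior Inverse-Gamma(11, 1525/32)

k = 3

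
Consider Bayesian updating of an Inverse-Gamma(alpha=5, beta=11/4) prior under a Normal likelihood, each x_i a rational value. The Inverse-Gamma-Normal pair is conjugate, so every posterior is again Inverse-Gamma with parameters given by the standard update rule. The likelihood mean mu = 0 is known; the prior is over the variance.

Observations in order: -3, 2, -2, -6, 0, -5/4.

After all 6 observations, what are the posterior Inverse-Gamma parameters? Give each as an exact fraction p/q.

obs 1: x=-3 → posterior Inverse-Gamma(11/2, 29/4)
obs 2: x=2 → posterior Inverse-Gamma(6, 37/4)
obs 3: x=-2 → posterior Inverse-Gamma(13/2, 45/4)
obs 4: x=-6 → posterior Inverse-Gamma(7, 117/4)
obs 5: x=0 → posterior Inverse-Gamma(15/2, 117/4)
obs 6: x=-5/4 → posterior Inverse-Gamma(8, 961/32)

alpha=8, beta=961/32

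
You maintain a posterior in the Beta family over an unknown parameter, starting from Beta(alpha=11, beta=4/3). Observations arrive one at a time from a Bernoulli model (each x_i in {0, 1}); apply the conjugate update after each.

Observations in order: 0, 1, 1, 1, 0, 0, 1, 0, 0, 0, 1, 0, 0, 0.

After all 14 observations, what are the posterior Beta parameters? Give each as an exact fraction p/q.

alpha=16, beta=31/3

obs 1: x=0 → posterior Beta(11, 7/3)
obs 2: x=1 → posterior Beta(12, 7/3)
obs 3: x=1 → posterior Beta(13, 7/3)
obs 4: x=1 → posterior Beta(14, 7/3)
obs 5: x=0 → posterior Beta(14, 10/3)
obs 6: x=0 → posterior Beta(14, 13/3)
obs 7: x=1 → posterior Beta(15, 13/3)
obs 8: x=0 → posterior Beta(15, 16/3)
obs 9: x=0 → posterior Beta(15, 19/3)
obs 10: x=0 → posterior Beta(15, 22/3)
obs 11: x=1 → posterior Beta(16, 22/3)
obs 12: x=0 → posterior Beta(16, 25/3)
obs 13: x=0 → posterior Beta(16, 28/3)
obs 14: x=0 → posterior Beta(16, 31/3)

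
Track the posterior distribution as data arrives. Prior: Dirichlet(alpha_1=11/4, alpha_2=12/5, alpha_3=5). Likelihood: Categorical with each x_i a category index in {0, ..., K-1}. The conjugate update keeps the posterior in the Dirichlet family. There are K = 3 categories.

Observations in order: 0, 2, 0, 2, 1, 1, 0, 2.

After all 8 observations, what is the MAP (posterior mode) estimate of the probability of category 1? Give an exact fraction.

obs 1: x=0 → posterior Dirichlet(15/4, 12/5, 5)
obs 2: x=2 → posterior Dirichlet(15/4, 12/5, 6)
obs 3: x=0 → posterior Dirichlet(19/4, 12/5, 6)
obs 4: x=2 → posterior Dirichlet(19/4, 12/5, 7)
obs 5: x=1 → posterior Dirichlet(19/4, 17/5, 7)
obs 6: x=1 → posterior Dirichlet(19/4, 22/5, 7)
obs 7: x=0 → posterior Dirichlet(23/4, 22/5, 7)
obs 8: x=2 → posterior Dirichlet(23/4, 22/5, 8)

68/303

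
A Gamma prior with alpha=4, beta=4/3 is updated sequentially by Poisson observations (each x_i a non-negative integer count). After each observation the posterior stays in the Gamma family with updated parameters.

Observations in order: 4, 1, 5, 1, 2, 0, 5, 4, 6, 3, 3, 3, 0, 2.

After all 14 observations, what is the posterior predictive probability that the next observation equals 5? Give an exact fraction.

obs 1: x=4 → posterior Gamma(8, 7/3)
obs 2: x=1 → posterior Gamma(9, 10/3)
obs 3: x=5 → posterior Gamma(14, 13/3)
obs 4: x=1 → posterior Gamma(15, 16/3)
obs 5: x=2 → posterior Gamma(17, 19/3)
obs 6: x=0 → posterior Gamma(17, 22/3)
obs 7: x=5 → posterior Gamma(22, 25/3)
obs 8: x=4 → posterior Gamma(26, 28/3)
obs 9: x=6 → posterior Gamma(32, 31/3)
obs 10: x=3 → posterior Gamma(35, 34/3)
obs 11: x=3 → posterior Gamma(38, 37/3)
obs 12: x=3 → posterior Gamma(41, 40/3)
obs 13: x=0 → posterior Gamma(41, 43/3)
obs 14: x=2 → posterior Gamma(43, 46/3)

117490059926475903851016309358857678847525781888996994971521346162685175840899072/1347137238494276547832006567721872890819326613454654477690085519113574118965817601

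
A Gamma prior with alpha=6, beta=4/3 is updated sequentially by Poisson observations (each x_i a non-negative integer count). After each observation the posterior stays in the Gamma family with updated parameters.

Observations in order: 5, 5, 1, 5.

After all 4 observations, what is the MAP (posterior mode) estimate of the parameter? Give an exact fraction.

obs 1: x=5 → posterior Gamma(11, 7/3)
obs 2: x=5 → posterior Gamma(16, 10/3)
obs 3: x=1 → posterior Gamma(17, 13/3)
obs 4: x=5 → posterior Gamma(22, 16/3)

63/16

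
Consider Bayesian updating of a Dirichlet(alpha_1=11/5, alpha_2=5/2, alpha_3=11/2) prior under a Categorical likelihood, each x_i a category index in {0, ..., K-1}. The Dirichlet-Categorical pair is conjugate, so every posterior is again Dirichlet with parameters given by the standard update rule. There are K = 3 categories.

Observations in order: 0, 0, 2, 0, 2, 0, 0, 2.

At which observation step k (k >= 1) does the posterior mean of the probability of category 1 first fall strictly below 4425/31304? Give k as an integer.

obs 1: x=0 → posterior Dirichlet(16/5, 5/2, 11/2)
obs 2: x=0 → posterior Dirichlet(21/5, 5/2, 11/2)
obs 3: x=2 → posterior Dirichlet(21/5, 5/2, 13/2)
obs 4: x=0 → posterior Dirichlet(26/5, 5/2, 13/2)
obs 5: x=2 → posterior Dirichlet(26/5, 5/2, 15/2)
obs 6: x=0 → posterior Dirichlet(31/5, 5/2, 15/2)
obs 7: x=0 → posterior Dirichlet(36/5, 5/2, 15/2)
obs 8: x=2 → posterior Dirichlet(36/5, 5/2, 17/2)

k = 8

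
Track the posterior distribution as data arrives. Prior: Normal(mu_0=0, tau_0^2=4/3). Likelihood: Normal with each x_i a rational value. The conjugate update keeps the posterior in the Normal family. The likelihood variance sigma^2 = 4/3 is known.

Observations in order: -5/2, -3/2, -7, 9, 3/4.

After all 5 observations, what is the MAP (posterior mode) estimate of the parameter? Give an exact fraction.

-5/24

obs 1: x=-5/2 → posterior Normal(-5/4, 2/3)
obs 2: x=-3/2 → posterior Normal(-4/3, 4/9)
obs 3: x=-7 → posterior Normal(-11/4, 1/3)
obs 4: x=9 → posterior Normal(-2/5, 4/15)
obs 5: x=3/4 → posterior Normal(-5/24, 2/9)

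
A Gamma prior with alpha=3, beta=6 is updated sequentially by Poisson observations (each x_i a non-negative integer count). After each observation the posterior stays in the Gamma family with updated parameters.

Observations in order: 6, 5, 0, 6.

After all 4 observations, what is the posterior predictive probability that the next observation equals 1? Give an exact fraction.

obs 1: x=6 → posterior Gamma(9, 7)
obs 2: x=5 → posterior Gamma(14, 8)
obs 3: x=0 → posterior Gamma(14, 9)
obs 4: x=6 → posterior Gamma(20, 10)

2000000000000000000000/7400249944258160101211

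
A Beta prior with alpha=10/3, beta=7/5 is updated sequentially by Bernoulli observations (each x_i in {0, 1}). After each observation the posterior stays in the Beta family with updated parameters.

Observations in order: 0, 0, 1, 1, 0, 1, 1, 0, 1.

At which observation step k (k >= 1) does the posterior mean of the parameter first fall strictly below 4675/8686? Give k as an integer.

k = 2

obs 1: x=0 → posterior Beta(10/3, 12/5)
obs 2: x=0 → posterior Beta(10/3, 17/5)
obs 3: x=1 → posterior Beta(13/3, 17/5)
obs 4: x=1 → posterior Beta(16/3, 17/5)
obs 5: x=0 → posterior Beta(16/3, 22/5)
obs 6: x=1 → posterior Beta(19/3, 22/5)
obs 7: x=1 → posterior Beta(22/3, 22/5)
obs 8: x=0 → posterior Beta(22/3, 27/5)
obs 9: x=1 → posterior Beta(25/3, 27/5)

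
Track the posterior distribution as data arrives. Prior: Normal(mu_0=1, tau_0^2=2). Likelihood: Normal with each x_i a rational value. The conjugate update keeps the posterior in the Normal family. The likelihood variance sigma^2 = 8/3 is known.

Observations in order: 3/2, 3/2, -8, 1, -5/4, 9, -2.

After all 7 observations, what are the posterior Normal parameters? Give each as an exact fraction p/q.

obs 1: x=3/2 → posterior Normal(17/14, 8/7)
obs 2: x=3/2 → posterior Normal(13/10, 4/5)
obs 3: x=-8 → posterior Normal(-11/13, 8/13)
obs 4: x=1 → posterior Normal(-1/2, 1/2)
obs 5: x=-5/4 → posterior Normal(-47/76, 8/19)
obs 6: x=9 → posterior Normal(61/88, 4/11)
obs 7: x=-2 → posterior Normal(37/100, 8/25)

mu_0=37/100, tau_0^2=8/25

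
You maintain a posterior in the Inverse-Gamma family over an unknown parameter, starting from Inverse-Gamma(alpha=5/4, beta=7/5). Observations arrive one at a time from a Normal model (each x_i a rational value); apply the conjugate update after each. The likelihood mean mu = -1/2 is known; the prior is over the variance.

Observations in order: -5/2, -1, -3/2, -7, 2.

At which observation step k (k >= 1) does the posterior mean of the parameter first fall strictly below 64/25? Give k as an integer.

obs 1: x=-5/2 → posterior Inverse-Gamma(7/4, 17/5)
obs 2: x=-1 → posterior Inverse-Gamma(9/4, 141/40)
obs 3: x=-3/2 → posterior Inverse-Gamma(11/4, 161/40)
obs 4: x=-7 → posterior Inverse-Gamma(13/4, 503/20)
obs 5: x=2 → posterior Inverse-Gamma(15/4, 1131/40)

k = 3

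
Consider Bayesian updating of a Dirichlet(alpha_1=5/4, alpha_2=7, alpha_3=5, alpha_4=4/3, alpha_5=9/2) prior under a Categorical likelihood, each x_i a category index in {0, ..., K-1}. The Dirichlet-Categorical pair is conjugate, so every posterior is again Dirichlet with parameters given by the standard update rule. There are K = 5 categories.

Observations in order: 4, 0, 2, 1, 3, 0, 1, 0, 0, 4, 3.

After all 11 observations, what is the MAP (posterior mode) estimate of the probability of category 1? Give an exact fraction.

96/301

obs 1: x=4 → posterior Dirichlet(5/4, 7, 5, 4/3, 11/2)
obs 2: x=0 → posterior Dirichlet(9/4, 7, 5, 4/3, 11/2)
obs 3: x=2 → posterior Dirichlet(9/4, 7, 6, 4/3, 11/2)
obs 4: x=1 → posterior Dirichlet(9/4, 8, 6, 4/3, 11/2)
obs 5: x=3 → posterior Dirichlet(9/4, 8, 6, 7/3, 11/2)
obs 6: x=0 → posterior Dirichlet(13/4, 8, 6, 7/3, 11/2)
obs 7: x=1 → posterior Dirichlet(13/4, 9, 6, 7/3, 11/2)
obs 8: x=0 → posterior Dirichlet(17/4, 9, 6, 7/3, 11/2)
obs 9: x=0 → posterior Dirichlet(21/4, 9, 6, 7/3, 11/2)
obs 10: x=4 → posterior Dirichlet(21/4, 9, 6, 7/3, 13/2)
obs 11: x=3 → posterior Dirichlet(21/4, 9, 6, 10/3, 13/2)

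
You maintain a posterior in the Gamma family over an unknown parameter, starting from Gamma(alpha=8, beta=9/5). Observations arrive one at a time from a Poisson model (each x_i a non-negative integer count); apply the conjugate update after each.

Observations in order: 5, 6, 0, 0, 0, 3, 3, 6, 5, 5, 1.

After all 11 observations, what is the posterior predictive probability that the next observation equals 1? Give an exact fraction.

obs 1: x=5 → posterior Gamma(13, 14/5)
obs 2: x=6 → posterior Gamma(19, 19/5)
obs 3: x=0 → posterior Gamma(19, 24/5)
obs 4: x=0 → posterior Gamma(19, 29/5)
obs 5: x=0 → posterior Gamma(19, 34/5)
obs 6: x=3 → posterior Gamma(22, 39/5)
obs 7: x=3 → posterior Gamma(25, 44/5)
obs 8: x=6 → posterior Gamma(31, 49/5)
obs 9: x=5 → posterior Gamma(36, 54/5)
obs 10: x=5 → posterior Gamma(41, 59/5)
obs 11: x=1 → posterior Gamma(42, 64/5)

506590390413258354978123059413009596858056182912177467672626930034619942174720/3920935038069989281408804828388156982278820075976491986466164730995408562347103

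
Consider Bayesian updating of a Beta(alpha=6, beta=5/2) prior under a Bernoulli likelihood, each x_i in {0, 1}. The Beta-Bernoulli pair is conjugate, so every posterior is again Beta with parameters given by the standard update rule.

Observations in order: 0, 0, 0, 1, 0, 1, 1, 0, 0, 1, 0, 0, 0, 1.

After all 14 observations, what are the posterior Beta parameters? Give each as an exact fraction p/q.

obs 1: x=0 → posterior Beta(6, 7/2)
obs 2: x=0 → posterior Beta(6, 9/2)
obs 3: x=0 → posterior Beta(6, 11/2)
obs 4: x=1 → posterior Beta(7, 11/2)
obs 5: x=0 → posterior Beta(7, 13/2)
obs 6: x=1 → posterior Beta(8, 13/2)
obs 7: x=1 → posterior Beta(9, 13/2)
obs 8: x=0 → posterior Beta(9, 15/2)
obs 9: x=0 → posterior Beta(9, 17/2)
obs 10: x=1 → posterior Beta(10, 17/2)
obs 11: x=0 → posterior Beta(10, 19/2)
obs 12: x=0 → posterior Beta(10, 21/2)
obs 13: x=0 → posterior Beta(10, 23/2)
obs 14: x=1 → posterior Beta(11, 23/2)

alpha=11, beta=23/2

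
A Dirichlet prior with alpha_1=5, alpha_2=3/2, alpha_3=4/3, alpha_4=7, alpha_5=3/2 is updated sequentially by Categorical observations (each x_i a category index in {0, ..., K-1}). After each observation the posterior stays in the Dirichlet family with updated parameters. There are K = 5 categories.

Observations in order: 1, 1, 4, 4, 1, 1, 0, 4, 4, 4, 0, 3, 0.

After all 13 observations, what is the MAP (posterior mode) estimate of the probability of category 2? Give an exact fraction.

obs 1: x=1 → posterior Dirichlet(5, 5/2, 4/3, 7, 3/2)
obs 2: x=1 → posterior Dirichlet(5, 7/2, 4/3, 7, 3/2)
obs 3: x=4 → posterior Dirichlet(5, 7/2, 4/3, 7, 5/2)
obs 4: x=4 → posterior Dirichlet(5, 7/2, 4/3, 7, 7/2)
obs 5: x=1 → posterior Dirichlet(5, 9/2, 4/3, 7, 7/2)
obs 6: x=1 → posterior Dirichlet(5, 11/2, 4/3, 7, 7/2)
obs 7: x=0 → posterior Dirichlet(6, 11/2, 4/3, 7, 7/2)
obs 8: x=4 → posterior Dirichlet(6, 11/2, 4/3, 7, 9/2)
obs 9: x=4 → posterior Dirichlet(6, 11/2, 4/3, 7, 11/2)
obs 10: x=4 → posterior Dirichlet(6, 11/2, 4/3, 7, 13/2)
obs 11: x=0 → posterior Dirichlet(7, 11/2, 4/3, 7, 13/2)
obs 12: x=3 → posterior Dirichlet(7, 11/2, 4/3, 8, 13/2)
obs 13: x=0 → posterior Dirichlet(8, 11/2, 4/3, 8, 13/2)

1/73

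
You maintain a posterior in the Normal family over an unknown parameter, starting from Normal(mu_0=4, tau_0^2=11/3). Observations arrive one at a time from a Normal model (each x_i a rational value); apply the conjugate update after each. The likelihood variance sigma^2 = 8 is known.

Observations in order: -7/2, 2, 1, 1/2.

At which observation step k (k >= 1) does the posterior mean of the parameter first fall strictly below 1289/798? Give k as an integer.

obs 1: x=-7/2 → posterior Normal(23/14, 88/35)
obs 2: x=2 → posterior Normal(159/92, 44/23)
obs 3: x=1 → posterior Normal(181/114, 88/57)
obs 4: x=1/2 → posterior Normal(24/17, 22/17)

k = 3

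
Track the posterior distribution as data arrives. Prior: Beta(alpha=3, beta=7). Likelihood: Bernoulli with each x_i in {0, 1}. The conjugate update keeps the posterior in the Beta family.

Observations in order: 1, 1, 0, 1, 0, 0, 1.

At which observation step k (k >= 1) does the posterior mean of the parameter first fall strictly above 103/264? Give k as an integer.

obs 1: x=1 → posterior Beta(4, 7)
obs 2: x=1 → posterior Beta(5, 7)
obs 3: x=0 → posterior Beta(5, 8)
obs 4: x=1 → posterior Beta(6, 8)
obs 5: x=0 → posterior Beta(6, 9)
obs 6: x=0 → posterior Beta(6, 10)
obs 7: x=1 → posterior Beta(7, 10)

k = 2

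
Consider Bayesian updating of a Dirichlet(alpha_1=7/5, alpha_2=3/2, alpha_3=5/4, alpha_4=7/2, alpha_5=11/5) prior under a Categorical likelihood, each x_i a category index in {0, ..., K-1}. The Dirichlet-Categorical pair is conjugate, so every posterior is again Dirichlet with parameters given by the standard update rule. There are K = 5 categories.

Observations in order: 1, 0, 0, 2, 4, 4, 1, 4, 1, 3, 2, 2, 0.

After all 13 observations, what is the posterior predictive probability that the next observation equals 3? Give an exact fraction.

90/457

obs 1: x=1 → posterior Dirichlet(7/5, 5/2, 5/4, 7/2, 11/5)
obs 2: x=0 → posterior Dirichlet(12/5, 5/2, 5/4, 7/2, 11/5)
obs 3: x=0 → posterior Dirichlet(17/5, 5/2, 5/4, 7/2, 11/5)
obs 4: x=2 → posterior Dirichlet(17/5, 5/2, 9/4, 7/2, 11/5)
obs 5: x=4 → posterior Dirichlet(17/5, 5/2, 9/4, 7/2, 16/5)
obs 6: x=4 → posterior Dirichlet(17/5, 5/2, 9/4, 7/2, 21/5)
obs 7: x=1 → posterior Dirichlet(17/5, 7/2, 9/4, 7/2, 21/5)
obs 8: x=4 → posterior Dirichlet(17/5, 7/2, 9/4, 7/2, 26/5)
obs 9: x=1 → posterior Dirichlet(17/5, 9/2, 9/4, 7/2, 26/5)
obs 10: x=3 → posterior Dirichlet(17/5, 9/2, 9/4, 9/2, 26/5)
obs 11: x=2 → posterior Dirichlet(17/5, 9/2, 13/4, 9/2, 26/5)
obs 12: x=2 → posterior Dirichlet(17/5, 9/2, 17/4, 9/2, 26/5)
obs 13: x=0 → posterior Dirichlet(22/5, 9/2, 17/4, 9/2, 26/5)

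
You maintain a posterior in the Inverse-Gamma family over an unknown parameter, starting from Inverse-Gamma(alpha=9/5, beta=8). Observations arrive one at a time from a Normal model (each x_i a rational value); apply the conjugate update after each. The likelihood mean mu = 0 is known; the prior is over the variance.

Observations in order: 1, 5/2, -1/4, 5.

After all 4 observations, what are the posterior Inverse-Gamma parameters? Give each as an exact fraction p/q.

obs 1: x=1 → posterior Inverse-Gamma(23/10, 17/2)
obs 2: x=5/2 → posterior Inverse-Gamma(14/5, 93/8)
obs 3: x=-1/4 → posterior Inverse-Gamma(33/10, 373/32)
obs 4: x=5 → posterior Inverse-Gamma(19/5, 773/32)

alpha=19/5, beta=773/32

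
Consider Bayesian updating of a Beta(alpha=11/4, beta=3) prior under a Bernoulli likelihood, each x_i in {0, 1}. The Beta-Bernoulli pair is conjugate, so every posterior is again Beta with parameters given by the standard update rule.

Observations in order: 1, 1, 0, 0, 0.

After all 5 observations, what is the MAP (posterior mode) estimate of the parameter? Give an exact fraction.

3/7

obs 1: x=1 → posterior Beta(15/4, 3)
obs 2: x=1 → posterior Beta(19/4, 3)
obs 3: x=0 → posterior Beta(19/4, 4)
obs 4: x=0 → posterior Beta(19/4, 5)
obs 5: x=0 → posterior Beta(19/4, 6)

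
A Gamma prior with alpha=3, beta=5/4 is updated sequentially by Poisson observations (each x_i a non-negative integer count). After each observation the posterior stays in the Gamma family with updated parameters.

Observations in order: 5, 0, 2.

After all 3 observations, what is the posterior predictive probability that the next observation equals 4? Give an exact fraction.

obs 1: x=5 → posterior Gamma(8, 9/4)
obs 2: x=0 → posterior Gamma(8, 13/4)
obs 3: x=2 → posterior Gamma(10, 17/4)

369007523538184960/3243919932521508681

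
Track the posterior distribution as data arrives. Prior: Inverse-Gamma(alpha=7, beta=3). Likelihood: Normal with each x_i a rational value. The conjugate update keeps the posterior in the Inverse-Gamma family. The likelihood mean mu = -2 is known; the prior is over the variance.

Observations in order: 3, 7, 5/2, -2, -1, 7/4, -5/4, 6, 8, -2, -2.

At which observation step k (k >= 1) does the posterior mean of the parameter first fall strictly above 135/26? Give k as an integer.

obs 1: x=3 → posterior Inverse-Gamma(15/2, 31/2)
obs 2: x=7 → posterior Inverse-Gamma(8, 56)
obs 3: x=5/2 → posterior Inverse-Gamma(17/2, 529/8)
obs 4: x=-2 → posterior Inverse-Gamma(9, 529/8)
obs 5: x=-1 → posterior Inverse-Gamma(19/2, 533/8)
obs 6: x=7/4 → posterior Inverse-Gamma(10, 2357/32)
obs 7: x=-5/4 → posterior Inverse-Gamma(21/2, 1183/16)
obs 8: x=6 → posterior Inverse-Gamma(11, 1695/16)
obs 9: x=8 → posterior Inverse-Gamma(23/2, 2495/16)
obs 10: x=-2 → posterior Inverse-Gamma(12, 2495/16)
obs 11: x=-2 → posterior Inverse-Gamma(25/2, 2495/16)

k = 2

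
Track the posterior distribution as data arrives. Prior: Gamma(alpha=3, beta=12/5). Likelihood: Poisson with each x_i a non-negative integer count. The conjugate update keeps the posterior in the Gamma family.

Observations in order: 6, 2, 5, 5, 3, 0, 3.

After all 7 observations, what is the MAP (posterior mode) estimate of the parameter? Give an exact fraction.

130/47

obs 1: x=6 → posterior Gamma(9, 17/5)
obs 2: x=2 → posterior Gamma(11, 22/5)
obs 3: x=5 → posterior Gamma(16, 27/5)
obs 4: x=5 → posterior Gamma(21, 32/5)
obs 5: x=3 → posterior Gamma(24, 37/5)
obs 6: x=0 → posterior Gamma(24, 42/5)
obs 7: x=3 → posterior Gamma(27, 47/5)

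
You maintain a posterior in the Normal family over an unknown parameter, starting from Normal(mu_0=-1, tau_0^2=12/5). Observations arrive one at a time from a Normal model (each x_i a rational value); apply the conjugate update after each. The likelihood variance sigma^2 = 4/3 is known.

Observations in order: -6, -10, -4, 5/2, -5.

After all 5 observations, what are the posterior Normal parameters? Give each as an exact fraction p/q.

obs 1: x=-6 → posterior Normal(-59/14, 6/7)
obs 2: x=-10 → posterior Normal(-149/23, 12/23)
obs 3: x=-4 → posterior Normal(-185/32, 3/8)
obs 4: x=5/2 → posterior Normal(-325/82, 12/41)
obs 5: x=-5 → posterior Normal(-83/20, 6/25)

mu_0=-83/20, tau_0^2=6/25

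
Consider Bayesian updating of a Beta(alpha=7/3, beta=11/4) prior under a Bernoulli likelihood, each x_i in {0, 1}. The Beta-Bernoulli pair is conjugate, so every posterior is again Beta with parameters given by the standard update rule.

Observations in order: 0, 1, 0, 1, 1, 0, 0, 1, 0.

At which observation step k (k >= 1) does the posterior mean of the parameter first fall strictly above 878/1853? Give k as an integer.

k = 4

obs 1: x=0 → posterior Beta(7/3, 15/4)
obs 2: x=1 → posterior Beta(10/3, 15/4)
obs 3: x=0 → posterior Beta(10/3, 19/4)
obs 4: x=1 → posterior Beta(13/3, 19/4)
obs 5: x=1 → posterior Beta(16/3, 19/4)
obs 6: x=0 → posterior Beta(16/3, 23/4)
obs 7: x=0 → posterior Beta(16/3, 27/4)
obs 8: x=1 → posterior Beta(19/3, 27/4)
obs 9: x=0 → posterior Beta(19/3, 31/4)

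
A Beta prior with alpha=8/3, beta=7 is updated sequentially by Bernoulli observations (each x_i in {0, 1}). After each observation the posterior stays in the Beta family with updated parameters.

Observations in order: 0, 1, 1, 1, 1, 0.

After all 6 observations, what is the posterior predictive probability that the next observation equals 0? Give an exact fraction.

obs 1: x=0 → posterior Beta(8/3, 8)
obs 2: x=1 → posterior Beta(11/3, 8)
obs 3: x=1 → posterior Beta(14/3, 8)
obs 4: x=1 → posterior Beta(17/3, 8)
obs 5: x=1 → posterior Beta(20/3, 8)
obs 6: x=0 → posterior Beta(20/3, 9)

27/47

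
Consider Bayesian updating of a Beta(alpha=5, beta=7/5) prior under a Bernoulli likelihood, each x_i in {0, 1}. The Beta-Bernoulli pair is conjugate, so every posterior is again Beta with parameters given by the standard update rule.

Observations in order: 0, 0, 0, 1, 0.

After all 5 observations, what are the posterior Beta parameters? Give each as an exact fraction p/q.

alpha=6, beta=27/5

obs 1: x=0 → posterior Beta(5, 12/5)
obs 2: x=0 → posterior Beta(5, 17/5)
obs 3: x=0 → posterior Beta(5, 22/5)
obs 4: x=1 → posterior Beta(6, 22/5)
obs 5: x=0 → posterior Beta(6, 27/5)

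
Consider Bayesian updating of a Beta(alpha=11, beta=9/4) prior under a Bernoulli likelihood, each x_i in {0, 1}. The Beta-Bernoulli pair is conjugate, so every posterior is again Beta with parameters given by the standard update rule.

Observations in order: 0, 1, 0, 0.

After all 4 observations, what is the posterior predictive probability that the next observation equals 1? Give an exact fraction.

16/23

obs 1: x=0 → posterior Beta(11, 13/4)
obs 2: x=1 → posterior Beta(12, 13/4)
obs 3: x=0 → posterior Beta(12, 17/4)
obs 4: x=0 → posterior Beta(12, 21/4)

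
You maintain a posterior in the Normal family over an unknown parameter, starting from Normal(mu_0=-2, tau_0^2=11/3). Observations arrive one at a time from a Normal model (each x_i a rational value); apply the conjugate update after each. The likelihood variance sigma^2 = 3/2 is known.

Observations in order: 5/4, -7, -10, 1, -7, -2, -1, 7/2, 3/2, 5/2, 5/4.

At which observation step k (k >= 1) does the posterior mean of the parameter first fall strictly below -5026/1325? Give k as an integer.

k = 3

obs 1: x=5/4 → posterior Normal(19/62, 33/31)
obs 2: x=-7 → posterior Normal(-289/106, 33/53)
obs 3: x=-10 → posterior Normal(-243/50, 11/25)
obs 4: x=1 → posterior Normal(-685/194, 33/97)
obs 5: x=-7 → posterior Normal(-993/238, 33/119)
obs 6: x=-2 → posterior Normal(-23/6, 11/47)
obs 7: x=-1 → posterior Normal(-1125/326, 33/163)
obs 8: x=7/2 → posterior Normal(-971/370, 33/185)
obs 9: x=3/2 → posterior Normal(-905/414, 11/69)
obs 10: x=5/2 → posterior Normal(-795/458, 33/229)
obs 11: x=5/4 → posterior Normal(-370/251, 33/251)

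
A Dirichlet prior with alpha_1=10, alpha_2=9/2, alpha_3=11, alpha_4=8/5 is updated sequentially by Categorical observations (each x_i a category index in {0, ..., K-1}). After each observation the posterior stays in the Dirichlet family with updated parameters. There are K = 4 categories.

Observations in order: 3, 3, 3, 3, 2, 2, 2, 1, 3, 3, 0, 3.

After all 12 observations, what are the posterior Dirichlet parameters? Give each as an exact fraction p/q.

obs 1: x=3 → posterior Dirichlet(10, 9/2, 11, 13/5)
obs 2: x=3 → posterior Dirichlet(10, 9/2, 11, 18/5)
obs 3: x=3 → posterior Dirichlet(10, 9/2, 11, 23/5)
obs 4: x=3 → posterior Dirichlet(10, 9/2, 11, 28/5)
obs 5: x=2 → posterior Dirichlet(10, 9/2, 12, 28/5)
obs 6: x=2 → posterior Dirichlet(10, 9/2, 13, 28/5)
obs 7: x=2 → posterior Dirichlet(10, 9/2, 14, 28/5)
obs 8: x=1 → posterior Dirichlet(10, 11/2, 14, 28/5)
obs 9: x=3 → posterior Dirichlet(10, 11/2, 14, 33/5)
obs 10: x=3 → posterior Dirichlet(10, 11/2, 14, 38/5)
obs 11: x=0 → posterior Dirichlet(11, 11/2, 14, 38/5)
obs 12: x=3 → posterior Dirichlet(11, 11/2, 14, 43/5)

alpha_1=11, alpha_2=11/2, alpha_3=14, alpha_4=43/5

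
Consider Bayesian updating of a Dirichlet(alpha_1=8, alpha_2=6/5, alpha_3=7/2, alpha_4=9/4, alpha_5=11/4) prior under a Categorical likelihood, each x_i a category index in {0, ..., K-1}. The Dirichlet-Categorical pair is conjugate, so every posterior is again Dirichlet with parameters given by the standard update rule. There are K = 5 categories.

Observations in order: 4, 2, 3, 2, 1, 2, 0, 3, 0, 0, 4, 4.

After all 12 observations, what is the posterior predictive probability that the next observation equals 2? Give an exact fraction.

65/297

obs 1: x=4 → posterior Dirichlet(8, 6/5, 7/2, 9/4, 15/4)
obs 2: x=2 → posterior Dirichlet(8, 6/5, 9/2, 9/4, 15/4)
obs 3: x=3 → posterior Dirichlet(8, 6/5, 9/2, 13/4, 15/4)
obs 4: x=2 → posterior Dirichlet(8, 6/5, 11/2, 13/4, 15/4)
obs 5: x=1 → posterior Dirichlet(8, 11/5, 11/2, 13/4, 15/4)
obs 6: x=2 → posterior Dirichlet(8, 11/5, 13/2, 13/4, 15/4)
obs 7: x=0 → posterior Dirichlet(9, 11/5, 13/2, 13/4, 15/4)
obs 8: x=3 → posterior Dirichlet(9, 11/5, 13/2, 17/4, 15/4)
obs 9: x=0 → posterior Dirichlet(10, 11/5, 13/2, 17/4, 15/4)
obs 10: x=0 → posterior Dirichlet(11, 11/5, 13/2, 17/4, 15/4)
obs 11: x=4 → posterior Dirichlet(11, 11/5, 13/2, 17/4, 19/4)
obs 12: x=4 → posterior Dirichlet(11, 11/5, 13/2, 17/4, 23/4)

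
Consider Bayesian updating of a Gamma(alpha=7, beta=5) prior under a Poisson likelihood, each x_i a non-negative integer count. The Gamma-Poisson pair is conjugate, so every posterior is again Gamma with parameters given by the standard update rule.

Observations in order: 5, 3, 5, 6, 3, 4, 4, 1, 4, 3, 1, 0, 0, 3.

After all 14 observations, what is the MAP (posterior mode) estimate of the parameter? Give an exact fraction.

48/19

obs 1: x=5 → posterior Gamma(12, 6)
obs 2: x=3 → posterior Gamma(15, 7)
obs 3: x=5 → posterior Gamma(20, 8)
obs 4: x=6 → posterior Gamma(26, 9)
obs 5: x=3 → posterior Gamma(29, 10)
obs 6: x=4 → posterior Gamma(33, 11)
obs 7: x=4 → posterior Gamma(37, 12)
obs 8: x=1 → posterior Gamma(38, 13)
obs 9: x=4 → posterior Gamma(42, 14)
obs 10: x=3 → posterior Gamma(45, 15)
obs 11: x=1 → posterior Gamma(46, 16)
obs 12: x=0 → posterior Gamma(46, 17)
obs 13: x=0 → posterior Gamma(46, 18)
obs 14: x=3 → posterior Gamma(49, 19)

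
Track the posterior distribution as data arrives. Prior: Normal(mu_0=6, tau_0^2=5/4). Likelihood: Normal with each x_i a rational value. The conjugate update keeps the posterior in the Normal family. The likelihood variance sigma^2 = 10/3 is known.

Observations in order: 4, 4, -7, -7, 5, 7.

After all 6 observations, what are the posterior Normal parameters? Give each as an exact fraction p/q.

mu_0=33/13, tau_0^2=5/13

obs 1: x=4 → posterior Normal(60/11, 10/11)
obs 2: x=4 → posterior Normal(36/7, 5/7)
obs 3: x=-7 → posterior Normal(3, 10/17)
obs 4: x=-7 → posterior Normal(3/2, 1/2)
obs 5: x=5 → posterior Normal(45/23, 10/23)
obs 6: x=7 → posterior Normal(33/13, 5/13)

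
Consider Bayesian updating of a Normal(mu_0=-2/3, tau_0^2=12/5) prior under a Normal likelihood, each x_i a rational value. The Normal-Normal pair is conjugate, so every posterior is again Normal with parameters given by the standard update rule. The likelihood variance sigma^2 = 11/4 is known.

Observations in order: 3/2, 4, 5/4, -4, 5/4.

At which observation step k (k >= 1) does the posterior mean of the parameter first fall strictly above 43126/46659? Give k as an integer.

k = 2

obs 1: x=3/2 → posterior Normal(106/309, 132/103)
obs 2: x=4 → posterior Normal(682/453, 132/151)
obs 3: x=5/4 → posterior Normal(862/597, 132/199)
obs 4: x=-4 → posterior Normal(22/57, 132/247)
obs 5: x=5/4 → posterior Normal(466/885, 132/295)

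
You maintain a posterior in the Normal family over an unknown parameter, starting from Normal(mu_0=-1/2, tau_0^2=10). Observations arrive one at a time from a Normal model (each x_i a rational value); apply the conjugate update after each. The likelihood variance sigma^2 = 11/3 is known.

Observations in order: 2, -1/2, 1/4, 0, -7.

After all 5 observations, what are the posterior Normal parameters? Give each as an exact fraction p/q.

mu_0=-163/161, tau_0^2=110/161

obs 1: x=2 → posterior Normal(109/82, 110/41)
obs 2: x=-1/2 → posterior Normal(79/142, 110/71)
obs 3: x=1/4 → posterior Normal(47/101, 110/101)
obs 4: x=0 → posterior Normal(47/131, 110/131)
obs 5: x=-7 → posterior Normal(-163/161, 110/161)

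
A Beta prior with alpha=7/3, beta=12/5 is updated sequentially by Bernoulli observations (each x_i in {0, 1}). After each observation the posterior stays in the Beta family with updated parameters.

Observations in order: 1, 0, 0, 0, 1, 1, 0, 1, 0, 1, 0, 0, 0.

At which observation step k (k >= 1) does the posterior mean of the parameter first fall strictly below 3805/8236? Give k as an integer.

k = 3

obs 1: x=1 → posterior Beta(10/3, 12/5)
obs 2: x=0 → posterior Beta(10/3, 17/5)
obs 3: x=0 → posterior Beta(10/3, 22/5)
obs 4: x=0 → posterior Beta(10/3, 27/5)
obs 5: x=1 → posterior Beta(13/3, 27/5)
obs 6: x=1 → posterior Beta(16/3, 27/5)
obs 7: x=0 → posterior Beta(16/3, 32/5)
obs 8: x=1 → posterior Beta(19/3, 32/5)
obs 9: x=0 → posterior Beta(19/3, 37/5)
obs 10: x=1 → posterior Beta(22/3, 37/5)
obs 11: x=0 → posterior Beta(22/3, 42/5)
obs 12: x=0 → posterior Beta(22/3, 47/5)
obs 13: x=0 → posterior Beta(22/3, 52/5)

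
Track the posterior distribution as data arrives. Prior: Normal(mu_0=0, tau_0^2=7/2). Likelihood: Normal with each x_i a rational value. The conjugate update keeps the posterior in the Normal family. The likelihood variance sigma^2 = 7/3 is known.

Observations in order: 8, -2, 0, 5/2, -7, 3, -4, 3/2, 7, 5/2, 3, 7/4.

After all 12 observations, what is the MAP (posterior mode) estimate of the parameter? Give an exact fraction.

obs 1: x=8 → posterior Normal(24/5, 7/5)
obs 2: x=-2 → posterior Normal(9/4, 7/8)
obs 3: x=0 → posterior Normal(18/11, 7/11)
obs 4: x=5/2 → posterior Normal(51/28, 1/2)
obs 5: x=-7 → posterior Normal(9/34, 7/17)
obs 6: x=3 → posterior Normal(27/40, 7/20)
obs 7: x=-4 → posterior Normal(3/46, 7/23)
obs 8: x=3/2 → posterior Normal(3/13, 7/26)
obs 9: x=7 → posterior Normal(27/29, 7/29)
obs 10: x=5/2 → posterior Normal(69/64, 7/32)
obs 11: x=3 → posterior Normal(87/70, 1/5)
obs 12: x=7/4 → posterior Normal(195/152, 7/38)

195/152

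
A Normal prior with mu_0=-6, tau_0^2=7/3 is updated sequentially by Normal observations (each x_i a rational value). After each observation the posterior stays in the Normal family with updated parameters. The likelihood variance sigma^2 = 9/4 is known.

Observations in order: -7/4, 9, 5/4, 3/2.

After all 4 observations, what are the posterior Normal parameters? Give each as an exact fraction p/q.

mu_0=118/139, tau_0^2=63/139

obs 1: x=-7/4 → posterior Normal(-211/55, 63/55)
obs 2: x=9 → posterior Normal(41/83, 63/83)
obs 3: x=5/4 → posterior Normal(76/111, 21/37)
obs 4: x=3/2 → posterior Normal(118/139, 63/139)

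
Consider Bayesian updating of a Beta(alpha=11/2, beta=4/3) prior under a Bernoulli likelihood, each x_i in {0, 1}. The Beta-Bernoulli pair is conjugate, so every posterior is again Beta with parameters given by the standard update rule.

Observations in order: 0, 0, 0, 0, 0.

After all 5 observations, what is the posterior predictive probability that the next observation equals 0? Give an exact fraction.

obs 1: x=0 → posterior Beta(11/2, 7/3)
obs 2: x=0 → posterior Beta(11/2, 10/3)
obs 3: x=0 → posterior Beta(11/2, 13/3)
obs 4: x=0 → posterior Beta(11/2, 16/3)
obs 5: x=0 → posterior Beta(11/2, 19/3)

38/71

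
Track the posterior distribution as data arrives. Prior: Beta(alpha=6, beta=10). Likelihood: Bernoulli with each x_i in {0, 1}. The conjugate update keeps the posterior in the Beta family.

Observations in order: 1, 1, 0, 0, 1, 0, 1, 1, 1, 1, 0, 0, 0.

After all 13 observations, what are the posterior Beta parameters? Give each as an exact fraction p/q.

alpha=13, beta=16

obs 1: x=1 → posterior Beta(7, 10)
obs 2: x=1 → posterior Beta(8, 10)
obs 3: x=0 → posterior Beta(8, 11)
obs 4: x=0 → posterior Beta(8, 12)
obs 5: x=1 → posterior Beta(9, 12)
obs 6: x=0 → posterior Beta(9, 13)
obs 7: x=1 → posterior Beta(10, 13)
obs 8: x=1 → posterior Beta(11, 13)
obs 9: x=1 → posterior Beta(12, 13)
obs 10: x=1 → posterior Beta(13, 13)
obs 11: x=0 → posterior Beta(13, 14)
obs 12: x=0 → posterior Beta(13, 15)
obs 13: x=0 → posterior Beta(13, 16)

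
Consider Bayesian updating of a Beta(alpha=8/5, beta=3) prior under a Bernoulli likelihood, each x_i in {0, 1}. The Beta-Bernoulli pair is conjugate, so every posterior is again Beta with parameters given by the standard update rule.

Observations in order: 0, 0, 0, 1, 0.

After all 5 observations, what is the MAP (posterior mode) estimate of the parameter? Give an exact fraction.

4/19

obs 1: x=0 → posterior Beta(8/5, 4)
obs 2: x=0 → posterior Beta(8/5, 5)
obs 3: x=0 → posterior Beta(8/5, 6)
obs 4: x=1 → posterior Beta(13/5, 6)
obs 5: x=0 → posterior Beta(13/5, 7)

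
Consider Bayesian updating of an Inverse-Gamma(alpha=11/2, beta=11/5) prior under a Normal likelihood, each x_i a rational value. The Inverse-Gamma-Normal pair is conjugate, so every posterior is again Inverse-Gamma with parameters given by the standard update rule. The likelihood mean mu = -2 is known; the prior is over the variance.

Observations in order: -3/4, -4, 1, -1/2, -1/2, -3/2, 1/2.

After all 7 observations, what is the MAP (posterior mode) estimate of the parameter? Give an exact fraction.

obs 1: x=-3/4 → posterior Inverse-Gamma(6, 477/160)
obs 2: x=-4 → posterior Inverse-Gamma(13/2, 797/160)
obs 3: x=1 → posterior Inverse-Gamma(7, 1517/160)
obs 4: x=-1/2 → posterior Inverse-Gamma(15/2, 1697/160)
obs 5: x=-1/2 → posterior Inverse-Gamma(8, 1877/160)
obs 6: x=-3/2 → posterior Inverse-Gamma(17/2, 1897/160)
obs 7: x=1/2 → posterior Inverse-Gamma(9, 2397/160)

2397/1600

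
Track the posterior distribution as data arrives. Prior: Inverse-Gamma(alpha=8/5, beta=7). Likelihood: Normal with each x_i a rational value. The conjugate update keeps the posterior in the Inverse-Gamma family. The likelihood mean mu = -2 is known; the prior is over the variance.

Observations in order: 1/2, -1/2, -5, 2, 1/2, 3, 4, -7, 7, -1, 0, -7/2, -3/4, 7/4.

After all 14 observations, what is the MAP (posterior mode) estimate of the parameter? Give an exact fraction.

9745/768

obs 1: x=1/2 → posterior Inverse-Gamma(21/10, 81/8)
obs 2: x=-1/2 → posterior Inverse-Gamma(13/5, 45/4)
obs 3: x=-5 → posterior Inverse-Gamma(31/10, 63/4)
obs 4: x=2 → posterior Inverse-Gamma(18/5, 95/4)
obs 5: x=1/2 → posterior Inverse-Gamma(41/10, 215/8)
obs 6: x=3 → posterior Inverse-Gamma(23/5, 315/8)
obs 7: x=4 → posterior Inverse-Gamma(51/10, 459/8)
obs 8: x=-7 → posterior Inverse-Gamma(28/5, 559/8)
obs 9: x=7 → posterior Inverse-Gamma(61/10, 883/8)
obs 10: x=-1 → posterior Inverse-Gamma(33/5, 887/8)
obs 11: x=0 → posterior Inverse-Gamma(71/10, 903/8)
obs 12: x=-7/2 → posterior Inverse-Gamma(38/5, 114)
obs 13: x=-3/4 → posterior Inverse-Gamma(81/10, 3673/32)
obs 14: x=7/4 → posterior Inverse-Gamma(43/5, 1949/16)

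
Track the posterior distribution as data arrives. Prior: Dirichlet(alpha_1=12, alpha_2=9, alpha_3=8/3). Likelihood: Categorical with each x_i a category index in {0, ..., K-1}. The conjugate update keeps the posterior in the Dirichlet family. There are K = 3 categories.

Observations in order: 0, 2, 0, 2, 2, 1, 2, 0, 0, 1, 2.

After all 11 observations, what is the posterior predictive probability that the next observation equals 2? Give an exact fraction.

obs 1: x=0 → posterior Dirichlet(13, 9, 8/3)
obs 2: x=2 → posterior Dirichlet(13, 9, 11/3)
obs 3: x=0 → posterior Dirichlet(14, 9, 11/3)
obs 4: x=2 → posterior Dirichlet(14, 9, 14/3)
obs 5: x=2 → posterior Dirichlet(14, 9, 17/3)
obs 6: x=1 → posterior Dirichlet(14, 10, 17/3)
obs 7: x=2 → posterior Dirichlet(14, 10, 20/3)
obs 8: x=0 → posterior Dirichlet(15, 10, 20/3)
obs 9: x=0 → posterior Dirichlet(16, 10, 20/3)
obs 10: x=1 → posterior Dirichlet(16, 11, 20/3)
obs 11: x=2 → posterior Dirichlet(16, 11, 23/3)

23/104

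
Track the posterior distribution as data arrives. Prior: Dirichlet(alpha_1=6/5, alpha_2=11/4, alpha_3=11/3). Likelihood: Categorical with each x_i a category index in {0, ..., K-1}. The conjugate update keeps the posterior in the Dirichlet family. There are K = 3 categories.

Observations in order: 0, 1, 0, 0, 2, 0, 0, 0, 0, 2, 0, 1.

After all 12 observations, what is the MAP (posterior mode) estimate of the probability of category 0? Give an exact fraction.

492/997

obs 1: x=0 → posterior Dirichlet(11/5, 11/4, 11/3)
obs 2: x=1 → posterior Dirichlet(11/5, 15/4, 11/3)
obs 3: x=0 → posterior Dirichlet(16/5, 15/4, 11/3)
obs 4: x=0 → posterior Dirichlet(21/5, 15/4, 11/3)
obs 5: x=2 → posterior Dirichlet(21/5, 15/4, 14/3)
obs 6: x=0 → posterior Dirichlet(26/5, 15/4, 14/3)
obs 7: x=0 → posterior Dirichlet(31/5, 15/4, 14/3)
obs 8: x=0 → posterior Dirichlet(36/5, 15/4, 14/3)
obs 9: x=0 → posterior Dirichlet(41/5, 15/4, 14/3)
obs 10: x=2 → posterior Dirichlet(41/5, 15/4, 17/3)
obs 11: x=0 → posterior Dirichlet(46/5, 15/4, 17/3)
obs 12: x=1 → posterior Dirichlet(46/5, 19/4, 17/3)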